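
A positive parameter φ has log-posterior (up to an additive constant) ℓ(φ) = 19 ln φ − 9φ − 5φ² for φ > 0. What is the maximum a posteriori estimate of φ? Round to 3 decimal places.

φ̂_MAP = 1.000

ℓ'(φ) = 19/φ − 9 − 10φ. Setting this to zero and multiplying by φ: 10φ² + 9φ − 19 = 0.
φ = (−9 + √(9² + 4·10·19)) / (2·10) = (−9 + √841) / 20 = (−9 + 29)/20 = 1.
ℓ''(φ) = −19/φ² − 10 < 0, confirming a maximum.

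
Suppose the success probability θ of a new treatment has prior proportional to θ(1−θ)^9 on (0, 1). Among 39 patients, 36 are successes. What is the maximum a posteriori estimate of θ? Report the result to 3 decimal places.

The prior density ∝ θ(1−θ)^9 is the kernel of Beta(2, 10).
Data: 36 successes in 39 trials. The binomial likelihood contributes θ^36(1−θ)^3, so the posterior is Beta(2+36, 10+3) = Beta(38, 13).
For Beta(a, b) with a, b > 1 the mode is (a−1)/(a+b−2) = 37/49 ≈ 0.755.

θ̂_MAP = 0.755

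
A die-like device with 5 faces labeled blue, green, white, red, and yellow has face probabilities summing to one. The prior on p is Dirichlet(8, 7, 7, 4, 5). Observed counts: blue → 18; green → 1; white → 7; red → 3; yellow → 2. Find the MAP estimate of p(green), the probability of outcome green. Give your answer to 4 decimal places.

The posterior is Dirichlet(αᵢ + nᵢ) = Dirichlet(26, 8, 14, 7, 7).
For a Dirichlet(a₁,…,a_K) with all aᵢ > 1, the mode has j-th component (aⱼ − 1)/(Σaᵢ − K).
Here Σaᵢ = 62 and K = 5, so p(green) = (8 − 1)/(62 − 5) = 7/57 ≈ 0.1228.

MAP estimate of p(green) = 0.1228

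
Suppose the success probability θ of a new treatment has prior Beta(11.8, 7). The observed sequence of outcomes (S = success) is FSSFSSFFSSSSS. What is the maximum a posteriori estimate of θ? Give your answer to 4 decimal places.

Prior: Beta(11.8, 7).
Data: 9 successes in 13 trials (from the sequence). The binomial likelihood contributes θ^9(1−θ)^4, so the posterior is Beta(11.8+9, 7+4) = Beta(20.8, 11).
For Beta(a, b) with a, b > 1 the mode is (a−1)/(a+b−2) = 19.8/29.8 ≈ 0.6644.

θ̂_MAP = 0.6644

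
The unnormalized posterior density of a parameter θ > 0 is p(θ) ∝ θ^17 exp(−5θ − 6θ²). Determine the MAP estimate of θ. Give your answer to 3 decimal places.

θ̂_MAP = 1.000

ℓ'(θ) = 17/θ − 5 − 12θ. Setting this to zero and multiplying by θ: 12θ² + 5θ − 17 = 0.
θ = (−5 + √(5² + 4·12·17)) / (2·12) = (−5 + √841) / 24 = (−5 + 29)/24 = 1.
ℓ''(θ) = −17/θ² − 12 < 0, confirming a maximum.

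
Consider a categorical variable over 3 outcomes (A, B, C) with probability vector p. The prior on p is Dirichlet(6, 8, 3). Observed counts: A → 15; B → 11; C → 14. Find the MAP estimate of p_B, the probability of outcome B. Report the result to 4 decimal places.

MAP estimate of p_B = 0.3333

The posterior is Dirichlet(αᵢ + nᵢ) = Dirichlet(21, 19, 17).
For a Dirichlet(a₁,…,a_K) with all aᵢ > 1, the mode has j-th component (aⱼ − 1)/(Σaᵢ − K).
Here Σaᵢ = 57 and K = 3, so p_B = (19 − 1)/(57 − 3) = 18/54 ≈ 0.3333.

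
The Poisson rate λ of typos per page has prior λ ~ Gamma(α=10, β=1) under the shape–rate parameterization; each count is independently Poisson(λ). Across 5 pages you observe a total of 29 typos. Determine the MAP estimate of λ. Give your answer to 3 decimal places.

Σxᵢ = 29, n = 5.
Posterior ∝ λ^9e^(−1λ) · λ^29e^(−5λ) = λ^38e^(−6λ), i.e. Gamma(shape=39, rate=6).
The mode of a Gamma(a, b) with a ≥ 1 (shape–rate) is (a−1)/b = 38/6 ≈ 6.333.

λ̂_MAP = 6.333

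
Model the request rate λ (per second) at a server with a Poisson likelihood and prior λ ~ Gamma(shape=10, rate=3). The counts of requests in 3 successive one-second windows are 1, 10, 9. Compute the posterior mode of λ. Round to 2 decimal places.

Σxᵢ = 1+10+9 = 20, with n = 3.
Posterior ∝ λ^9e^(−3λ) · λ^20e^(−3λ) = λ^29e^(−6λ), i.e. Gamma(shape=30, rate=6).
The mode of a Gamma(a, b) with a ≥ 1 (shape–rate) is (a−1)/b = 29/6 ≈ 4.83.

λ̂_MAP = 4.83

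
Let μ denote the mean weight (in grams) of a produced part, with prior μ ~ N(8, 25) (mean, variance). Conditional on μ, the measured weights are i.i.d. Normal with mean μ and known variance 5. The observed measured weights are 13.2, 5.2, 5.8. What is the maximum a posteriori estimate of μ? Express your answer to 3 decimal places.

n = 3; x̄ = (13.2 + 5.2 + 5.8)/3 = 24.2/3 = 121/15 ≈ 8.0667.
For a Normal prior and Normal likelihood with known variance, the posterior is Normal; its mode equals its mean, the precision-weighted average.
Prior precision 1/σ₀² = 1/25 = 0.04; data precision n/σ² = 3/5 = 0.6.
μ̂ = (0.04·8 + 0.6·(121/15)) / (0.04 + 0.6) = 5.16/0.64 = 8.0625 ≈ 8.063.

μ̂_MAP = 8.063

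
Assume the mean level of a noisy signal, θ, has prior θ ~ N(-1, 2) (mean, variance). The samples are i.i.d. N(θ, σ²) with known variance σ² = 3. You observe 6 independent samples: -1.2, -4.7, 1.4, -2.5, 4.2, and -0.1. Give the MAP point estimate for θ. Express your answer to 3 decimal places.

θ̂_MAP = -0.587

n = 6; x̄ = ((-1.2) + (-4.7) + 1.4 + (-2.5) + 4.2 + (-0.1))/6 = -2.9/6 = -29/60 ≈ -0.4833.
For a Normal prior and Normal likelihood with known variance, the posterior is Normal; its mode equals its mean, the precision-weighted average.
Prior precision 1/σ₀² = 1/2 = 0.5; data precision n/σ² = 6/3 = 2.
θ̂ = (0.5·(-1) + 2·(-29/60)) / (0.5 + 2) = (-22/15)/2.5 = -44/75 ≈ -0.587.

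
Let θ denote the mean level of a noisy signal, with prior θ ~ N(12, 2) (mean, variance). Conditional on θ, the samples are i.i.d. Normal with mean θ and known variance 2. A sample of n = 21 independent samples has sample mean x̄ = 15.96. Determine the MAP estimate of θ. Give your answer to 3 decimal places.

n = 21, x̄ = 15.96.
For a Normal prior and Normal likelihood with known variance, the posterior is Normal; its mode equals its mean, the precision-weighted average.
Prior precision 1/σ₀² = 1/2 = 0.5; data precision n/σ² = 21/2 = 10.5.
θ̂ = (0.5·12 + 10.5·15.96) / (0.5 + 10.5) = 173.58/11 = 15.780.

θ̂_MAP = 15.780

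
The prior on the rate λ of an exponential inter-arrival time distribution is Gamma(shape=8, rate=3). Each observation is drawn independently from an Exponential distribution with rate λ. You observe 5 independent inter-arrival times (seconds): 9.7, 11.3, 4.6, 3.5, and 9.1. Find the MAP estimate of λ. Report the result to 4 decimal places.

The Exponential(rate=λ) likelihood is ∝ λ^n e^(−λΣtᵢ). Here n = 5 and Σtᵢ = 9.7 + 11.3 + 4.6 + 3.5 + 9.1 = 38.2.
Posterior ∝ λ^7e^(−3λ) · λ^5e^(−38.2λ) = λ^12e^(−41.2λ), i.e. Gamma(13, 41.2).
Mode = (a−1)/b = 12/41.2 ≈ 0.2913.

λ̂_MAP = 0.2913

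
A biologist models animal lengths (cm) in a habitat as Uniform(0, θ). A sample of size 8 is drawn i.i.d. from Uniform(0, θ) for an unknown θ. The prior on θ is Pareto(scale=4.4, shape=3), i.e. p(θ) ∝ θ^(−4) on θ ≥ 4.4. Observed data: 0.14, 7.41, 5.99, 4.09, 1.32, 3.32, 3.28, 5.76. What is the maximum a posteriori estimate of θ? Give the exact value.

The Uniform(0, θ) likelihood is θ^(−n) for θ ≥ max(xᵢ), zero otherwise. Here max(xᵢ) = 7.41.
Posterior ∝ θ^(−4) · θ^(−8) = θ^(−12) on θ ≥ max(4.4, 7.41) = 7.41.
This density is strictly decreasing in θ, so the posterior mode lies at the lower boundary of the support.

θ̂_MAP = 7.41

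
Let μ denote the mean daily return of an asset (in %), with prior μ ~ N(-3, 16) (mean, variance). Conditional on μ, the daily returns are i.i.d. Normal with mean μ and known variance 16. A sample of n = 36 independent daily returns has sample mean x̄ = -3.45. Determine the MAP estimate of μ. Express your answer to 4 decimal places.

n = 36, x̄ = -3.45.
For a Normal prior and Normal likelihood with known variance, the posterior is Normal; its mode equals its mean, the precision-weighted average.
Prior precision 1/σ₀² = 1/16 = 0.0625; data precision n/σ² = 36/16 = 2.25.
μ̂ = (0.0625·(-3) + 2.25·(-3.45)) / (0.0625 + 2.25) = (-7.95)/2.3125 = -636/185 ≈ -3.4378.

μ̂_MAP = -3.4378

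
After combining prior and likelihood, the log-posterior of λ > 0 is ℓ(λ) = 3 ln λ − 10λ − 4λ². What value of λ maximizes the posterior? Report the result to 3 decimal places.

ℓ'(λ) = 3/λ − 10 − 8λ. Setting this to zero and multiplying by λ: 8λ² + 10λ − 3 = 0.
λ = (−10 + √(10² + 4·8·3)) / (2·8) = (−10 + √196) / 16 = (−10 + 14)/16 = 1/4.
ℓ''(λ) = −3/λ² − 8 < 0, confirming a maximum.

λ̂_MAP = 0.250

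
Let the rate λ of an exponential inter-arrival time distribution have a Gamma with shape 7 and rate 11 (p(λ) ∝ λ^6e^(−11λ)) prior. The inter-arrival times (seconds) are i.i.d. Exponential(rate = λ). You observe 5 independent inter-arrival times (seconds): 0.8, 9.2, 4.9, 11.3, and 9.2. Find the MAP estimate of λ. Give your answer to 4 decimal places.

The Exponential(rate=λ) likelihood is ∝ λ^n e^(−λΣtᵢ). Here n = 5 and Σtᵢ = 0.8 + 9.2 + 4.9 + 11.3 + 9.2 = 35.4.
Posterior ∝ λ^6e^(−11λ) · λ^5e^(−35.4λ) = λ^11e^(−46.4λ), i.e. Gamma(12, 46.4).
Mode = (a−1)/b = 11/46.4 ≈ 0.2371.

λ̂_MAP = 0.2371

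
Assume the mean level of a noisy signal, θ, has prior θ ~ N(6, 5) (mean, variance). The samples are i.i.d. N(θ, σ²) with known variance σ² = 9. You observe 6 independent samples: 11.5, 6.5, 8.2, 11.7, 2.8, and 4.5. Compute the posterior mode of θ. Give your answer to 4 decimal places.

θ̂_MAP = 7.1795

n = 6; x̄ = (11.5 + 6.5 + 8.2 + 11.7 + 2.8 + 4.5)/6 = 45.2/6 = 113/15 ≈ 7.5333.
For a Normal prior and Normal likelihood with known variance, the posterior is Normal; its mode equals its mean, the precision-weighted average.
Prior precision 1/σ₀² = 1/5 = 0.2; data precision n/σ² = 6/9 = 2/3.
θ̂ = (0.2·6 + (2/3)·(113/15)) / (0.2 + 2/3) = (56/9)/(13/15) = 280/39 ≈ 7.1795.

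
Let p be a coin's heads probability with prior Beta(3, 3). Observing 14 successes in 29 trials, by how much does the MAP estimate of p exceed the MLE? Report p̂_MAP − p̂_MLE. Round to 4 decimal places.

MAP − MLE = 0.0021

Posterior is Beta(17, 18); MAP = (17−1)/(35−2) = 16/33 ≈ 0.48485.
MLE ignores the prior: p̂_MLE = k/n = 14/29 ≈ 0.48276.
Difference = 16/33 − 14/29 = 2/957 ≈ 0.0021.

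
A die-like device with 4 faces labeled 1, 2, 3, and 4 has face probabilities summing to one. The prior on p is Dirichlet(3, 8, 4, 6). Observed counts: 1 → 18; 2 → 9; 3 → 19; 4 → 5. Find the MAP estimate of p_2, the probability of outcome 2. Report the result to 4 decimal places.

The posterior is Dirichlet(αᵢ + nᵢ) = Dirichlet(21, 17, 23, 11).
For a Dirichlet(a₁,…,a_K) with all aᵢ > 1, the mode has j-th component (aⱼ − 1)/(Σaᵢ − K).
Here Σaᵢ = 72 and K = 4, so p_2 = (17 − 1)/(72 − 4) = 16/68 ≈ 0.2353.

MAP estimate: 0.2353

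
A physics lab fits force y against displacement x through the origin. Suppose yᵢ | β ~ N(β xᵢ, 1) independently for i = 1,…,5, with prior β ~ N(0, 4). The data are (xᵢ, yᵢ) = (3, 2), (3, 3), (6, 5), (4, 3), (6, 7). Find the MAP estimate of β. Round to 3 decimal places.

β̂_MAP = 0.932

log p(β | y) = −Σ(yᵢ − βxᵢ)²/(2·1) − β²/(2·4) + const.
Setting the derivative to zero: Σxᵢ(yᵢ − βxᵢ)/1 − β/4 = 0, so β = Σxᵢyᵢ / (Σxᵢ² + σ²/τ²).
Σxᵢyᵢ = 3·2 + 3·3 + 6·5 + 4·3 + 6·7 = 99; Σxᵢ² = 106; σ²/τ² = 0.25.
β̂_MAP = 99 / (106 + 0.25) = 99/106.25 ≈ 0.932.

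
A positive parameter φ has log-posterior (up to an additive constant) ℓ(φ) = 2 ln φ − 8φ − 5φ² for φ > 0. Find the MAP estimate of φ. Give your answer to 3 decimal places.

φ̂_MAP = 0.200

ℓ'(φ) = 2/φ − 8 − 10φ. Setting this to zero and multiplying by φ: 10φ² + 8φ − 2 = 0.
φ = (−8 + √(8² + 4·10·2)) / (2·10) = (−8 + √144) / 20 = (−8 + 12)/20 = 1/5.
ℓ''(φ) = −2/φ² − 10 < 0, confirming a maximum.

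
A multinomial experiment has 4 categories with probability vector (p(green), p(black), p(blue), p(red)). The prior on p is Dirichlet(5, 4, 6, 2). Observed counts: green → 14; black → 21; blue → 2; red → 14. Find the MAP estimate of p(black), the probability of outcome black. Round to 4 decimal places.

The posterior is Dirichlet(αᵢ + nᵢ) = Dirichlet(19, 25, 8, 16).
For a Dirichlet(a₁,…,a_K) with all aᵢ > 1, the mode has j-th component (aⱼ − 1)/(Σaᵢ − K).
Here Σaᵢ = 68 and K = 4, so p(black) = (25 − 1)/(68 − 4) = 24/64 ≈ 0.3750.

MAP estimate of p(black) = 0.3750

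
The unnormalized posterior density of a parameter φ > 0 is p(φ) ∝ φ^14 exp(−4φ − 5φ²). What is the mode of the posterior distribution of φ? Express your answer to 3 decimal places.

ℓ'(φ) = 14/φ − 4 − 10φ. Setting this to zero and multiplying by φ: 10φ² + 4φ − 14 = 0.
φ = (−4 + √(4² + 4·10·14)) / (2·10) = (−4 + √576) / 20 = (−4 + 24)/20 = 1.
ℓ''(φ) = −14/φ² − 10 < 0, confirming a maximum.

φ̂_MAP = 1.000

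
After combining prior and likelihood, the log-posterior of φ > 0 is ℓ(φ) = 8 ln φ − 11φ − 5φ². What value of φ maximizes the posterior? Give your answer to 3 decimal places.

ℓ'(φ) = 8/φ − 11 − 10φ. Setting this to zero and multiplying by φ: 10φ² + 11φ − 8 = 0.
φ = (−11 + √(11² + 4·10·8)) / (2·10) = (−11 + √441) / 20 = (−11 + 21)/20 = 1/2.
ℓ''(φ) = −8/φ² − 10 < 0, confirming a maximum.

φ̂_MAP = 0.500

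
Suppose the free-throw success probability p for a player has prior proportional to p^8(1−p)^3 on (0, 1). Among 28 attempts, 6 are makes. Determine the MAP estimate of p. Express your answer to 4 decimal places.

p̂_MAP = 0.3590

The prior density ∝ p^8(1−p)^3 is the kernel of Beta(9, 4).
Data: 6 successes in 28 trials. The binomial likelihood contributes p^6(1−p)^22, so the posterior is Beta(9+6, 4+22) = Beta(15, 26).
For Beta(a, b) with a, b > 1 the mode is (a−1)/(a+b−2) = 14/39 ≈ 0.3590.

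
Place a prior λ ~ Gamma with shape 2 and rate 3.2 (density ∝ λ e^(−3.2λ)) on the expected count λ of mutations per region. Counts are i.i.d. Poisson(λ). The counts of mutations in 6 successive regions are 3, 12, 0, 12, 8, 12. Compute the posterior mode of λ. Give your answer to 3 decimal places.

Σxᵢ = 3+12+0+12+8+12 = 47, with n = 6.
Posterior ∝ λe^(−3.2λ) · λ^47e^(−6λ) = λ^48e^(−9.2λ), i.e. Gamma(shape=49, rate=9.2).
The mode of a Gamma(a, b) with a ≥ 1 (shape–rate) is (a−1)/b = 48/9.2 ≈ 5.217.

λ̂_MAP = 5.217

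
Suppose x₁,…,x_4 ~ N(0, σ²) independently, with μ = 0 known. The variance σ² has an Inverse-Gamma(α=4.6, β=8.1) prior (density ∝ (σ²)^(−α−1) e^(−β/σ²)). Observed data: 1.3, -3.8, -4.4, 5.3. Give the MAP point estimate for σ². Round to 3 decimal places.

Sum of squared deviations about the known mean: SS = (1.3−0)² + (-3.8−0)² + (-4.4−0)² + (5.3−0)² = 63.58.
The Normal likelihood contributes (σ²)^(−n/2) exp(−SS/(2σ²)), so the posterior is Inverse-Gamma(α + n/2, β + SS/2) = Inverse-Gamma(6.6, 39.89).
The mode of Inverse-Gamma(a, b) is b/(a+1) = 39.89/7.6 ≈ 5.249.

σ̂²_MAP = 5.249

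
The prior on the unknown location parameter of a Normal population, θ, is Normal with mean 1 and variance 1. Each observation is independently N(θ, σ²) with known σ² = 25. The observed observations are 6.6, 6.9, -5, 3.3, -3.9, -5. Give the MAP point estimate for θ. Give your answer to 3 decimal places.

θ̂_MAP = 0.900

n = 6; x̄ = (6.6 + 6.9 + (-5) + 3.3 + (-3.9) + (-5))/6 = 2.9/6 = 29/60 ≈ 0.4833.
For a Normal prior and Normal likelihood with known variance, the posterior is Normal; its mode equals its mean, the precision-weighted average.
Prior precision 1/σ₀² = 1/1 = 1; data precision n/σ² = 6/25 = 0.24.
θ̂ = (1·1 + 0.24·(29/60)) / (1 + 0.24) = 1.116/1.24 = 0.900.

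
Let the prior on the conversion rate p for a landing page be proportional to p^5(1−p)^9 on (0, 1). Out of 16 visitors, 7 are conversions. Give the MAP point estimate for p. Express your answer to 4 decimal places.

The prior density ∝ p^5(1−p)^9 is the kernel of Beta(6, 10).
Data: 7 successes in 16 trials. The binomial likelihood contributes p^7(1−p)^9, so the posterior is Beta(6+7, 10+9) = Beta(13, 19).
For Beta(a, b) with a, b > 1 the mode is (a−1)/(a+b−2) = 12/30 ≈ 0.4000.

p̂_MAP = 0.4000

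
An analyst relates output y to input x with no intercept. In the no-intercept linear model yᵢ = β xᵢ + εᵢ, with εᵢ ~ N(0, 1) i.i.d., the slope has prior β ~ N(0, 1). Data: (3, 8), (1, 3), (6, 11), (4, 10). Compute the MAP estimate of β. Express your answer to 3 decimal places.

β̂_MAP = 2.111

log p(β | y) = −Σ(yᵢ − βxᵢ)²/(2·1) − β²/(2·1) + const.
Setting the derivative to zero: Σxᵢ(yᵢ − βxᵢ)/1 − β/1 = 0, so β = Σxᵢyᵢ / (Σxᵢ² + σ²/τ²).
Σxᵢyᵢ = 3·8 + 1·3 + 6·11 + 4·10 = 133; Σxᵢ² = 62; σ²/τ² = 1.
β̂_MAP = 133 / (62 + 1) = 133/63 ≈ 2.111.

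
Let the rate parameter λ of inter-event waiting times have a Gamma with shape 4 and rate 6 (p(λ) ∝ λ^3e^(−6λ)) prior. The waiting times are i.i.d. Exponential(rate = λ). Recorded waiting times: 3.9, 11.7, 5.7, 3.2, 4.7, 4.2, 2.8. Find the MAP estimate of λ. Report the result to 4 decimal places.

λ̂_MAP = 0.2370

The Exponential(rate=λ) likelihood is ∝ λ^n e^(−λΣtᵢ). Here n = 7 and Σtᵢ = 3.9 + 11.7 + 5.7 + 3.2 + 4.7 + 4.2 + 2.8 = 36.2.
Posterior ∝ λ^3e^(−6λ) · λ^7e^(−36.2λ) = λ^10e^(−42.2λ), i.e. Gamma(11, 42.2).
Mode = (a−1)/b = 10/42.2 ≈ 0.2370.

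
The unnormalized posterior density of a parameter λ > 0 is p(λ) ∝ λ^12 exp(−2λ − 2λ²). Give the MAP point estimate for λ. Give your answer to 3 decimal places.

λ̂_MAP = 1.500

ℓ'(λ) = 12/λ − 2 − 4λ. Setting this to zero and multiplying by λ: 4λ² + 2λ − 12 = 0.
λ = (−2 + √(2² + 4·4·12)) / (2·4) = (−2 + √196) / 8 = (−2 + 14)/8 = 3/2.
ℓ''(λ) = −12/λ² − 4 < 0, confirming a maximum.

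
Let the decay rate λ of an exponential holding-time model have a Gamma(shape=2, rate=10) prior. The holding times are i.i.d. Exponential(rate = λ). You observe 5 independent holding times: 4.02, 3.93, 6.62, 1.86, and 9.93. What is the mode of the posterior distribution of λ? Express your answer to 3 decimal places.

The Exponential(rate=λ) likelihood is ∝ λ^n e^(−λΣtᵢ). Here n = 5 and Σtᵢ = 4.02 + 3.93 + 6.62 + 1.86 + 9.93 = 26.36.
Posterior ∝ λe^(−10λ) · λ^5e^(−26.36λ) = λ^6e^(−36.36λ), i.e. Gamma(7, 36.36).
Mode = (a−1)/b = 6/36.36 ≈ 0.165.

λ̂_MAP = 0.165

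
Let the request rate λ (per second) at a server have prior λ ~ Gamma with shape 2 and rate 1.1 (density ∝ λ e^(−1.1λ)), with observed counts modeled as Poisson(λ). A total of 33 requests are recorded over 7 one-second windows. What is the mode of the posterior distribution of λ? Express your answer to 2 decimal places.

λ̂_MAP = 4.20

Σxᵢ = 33, n = 7.
Posterior ∝ λe^(−1.1λ) · λ^33e^(−7λ) = λ^34e^(−8.1λ), i.e. Gamma(shape=35, rate=8.1).
The mode of a Gamma(a, b) with a ≥ 1 (shape–rate) is (a−1)/b = 34/8.1 ≈ 4.20.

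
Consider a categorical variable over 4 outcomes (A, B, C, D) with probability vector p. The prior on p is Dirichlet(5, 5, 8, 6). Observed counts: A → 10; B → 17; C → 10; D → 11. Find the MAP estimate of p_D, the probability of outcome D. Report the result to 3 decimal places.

The posterior is Dirichlet(αᵢ + nᵢ) = Dirichlet(15, 22, 18, 17).
For a Dirichlet(a₁,…,a_K) with all aᵢ > 1, the mode has j-th component (aⱼ − 1)/(Σaᵢ − K).
Here Σaᵢ = 72 and K = 4, so p_D = (17 − 1)/(72 − 4) = 16/68 ≈ 0.235.

MAP estimate of p_D = 0.235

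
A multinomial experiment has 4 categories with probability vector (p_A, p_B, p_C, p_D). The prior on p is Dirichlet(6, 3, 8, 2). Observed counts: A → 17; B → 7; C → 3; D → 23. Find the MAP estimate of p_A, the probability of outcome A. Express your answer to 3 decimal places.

The posterior is Dirichlet(αᵢ + nᵢ) = Dirichlet(23, 10, 11, 25).
For a Dirichlet(a₁,…,a_K) with all aᵢ > 1, the mode has j-th component (aⱼ − 1)/(Σaᵢ − K).
Here Σaᵢ = 69 and K = 4, so p_A = (23 − 1)/(69 − 4) = 22/65 ≈ 0.338.

MAP estimate of p_A = 0.338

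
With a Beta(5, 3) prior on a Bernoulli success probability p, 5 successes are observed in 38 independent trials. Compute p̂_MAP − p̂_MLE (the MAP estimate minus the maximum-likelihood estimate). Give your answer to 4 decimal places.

Posterior is Beta(10, 36); MAP = (10−1)/(46−2) = 9/44 ≈ 0.20455.
MLE ignores the prior: p̂_MLE = k/n = 5/38 ≈ 0.13158.
Difference = 9/44 − 5/38 = 61/836 ≈ 0.0730.

MAP − MLE = 0.0730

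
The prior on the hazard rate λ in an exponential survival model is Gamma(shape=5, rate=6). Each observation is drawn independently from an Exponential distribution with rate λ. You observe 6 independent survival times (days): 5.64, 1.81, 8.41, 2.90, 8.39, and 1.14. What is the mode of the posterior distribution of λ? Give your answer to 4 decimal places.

The Exponential(rate=λ) likelihood is ∝ λ^n e^(−λΣtᵢ). Here n = 6 and Σtᵢ = 5.64 + 1.81 + 8.41 + 2.90 + 8.39 + 1.14 = 28.29.
Posterior ∝ λ^4e^(−6λ) · λ^6e^(−28.29λ) = λ^10e^(−34.29λ), i.e. Gamma(11, 34.29).
Mode = (a−1)/b = 10/34.29 ≈ 0.2916.

λ̂_MAP = 0.2916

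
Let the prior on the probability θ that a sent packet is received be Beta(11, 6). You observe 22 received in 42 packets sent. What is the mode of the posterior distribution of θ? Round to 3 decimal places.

Prior: Beta(11, 6).
Data: 22 successes in 42 trials. The binomial likelihood contributes θ^22(1−θ)^20, so the posterior is Beta(11+22, 6+20) = Beta(33, 26).
For Beta(a, b) with a, b > 1 the mode is (a−1)/(a+b−2) = 32/57 ≈ 0.561.

θ̂_MAP = 0.561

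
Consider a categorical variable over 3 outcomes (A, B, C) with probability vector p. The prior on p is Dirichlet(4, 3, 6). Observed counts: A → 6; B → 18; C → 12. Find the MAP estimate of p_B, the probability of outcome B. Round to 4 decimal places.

The posterior is Dirichlet(αᵢ + nᵢ) = Dirichlet(10, 21, 18).
For a Dirichlet(a₁,…,a_K) with all aᵢ > 1, the mode has j-th component (aⱼ − 1)/(Σaᵢ − K).
Here Σaᵢ = 49 and K = 3, so p_B = (21 − 1)/(49 − 3) = 20/46 ≈ 0.4348.

MAP estimate of p_B = 0.4348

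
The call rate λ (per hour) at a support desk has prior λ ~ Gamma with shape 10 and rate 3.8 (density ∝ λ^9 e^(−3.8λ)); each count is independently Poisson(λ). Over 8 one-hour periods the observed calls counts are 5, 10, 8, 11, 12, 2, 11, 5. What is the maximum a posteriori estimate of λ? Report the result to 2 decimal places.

λ̂_MAP = 6.19

Σxᵢ = 5+10+8+11+12+2+11+5 = 64, with n = 8.
Posterior ∝ λ^9e^(−3.8λ) · λ^64e^(−8λ) = λ^73e^(−11.8λ), i.e. Gamma(shape=74, rate=11.8).
The mode of a Gamma(a, b) with a ≥ 1 (shape–rate) is (a−1)/b = 73/11.8 ≈ 6.19.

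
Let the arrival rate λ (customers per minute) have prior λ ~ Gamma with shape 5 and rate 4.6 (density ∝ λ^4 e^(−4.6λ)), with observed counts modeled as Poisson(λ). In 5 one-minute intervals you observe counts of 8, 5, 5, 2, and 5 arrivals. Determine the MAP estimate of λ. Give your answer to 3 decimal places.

Σxᵢ = 8+5+5+2+5 = 25, with n = 5.
Posterior ∝ λ^4e^(−4.6λ) · λ^25e^(−5λ) = λ^29e^(−9.6λ), i.e. Gamma(shape=30, rate=9.6).
The mode of a Gamma(a, b) with a ≥ 1 (shape–rate) is (a−1)/b = 29/9.6 ≈ 3.021.

λ̂_MAP = 3.021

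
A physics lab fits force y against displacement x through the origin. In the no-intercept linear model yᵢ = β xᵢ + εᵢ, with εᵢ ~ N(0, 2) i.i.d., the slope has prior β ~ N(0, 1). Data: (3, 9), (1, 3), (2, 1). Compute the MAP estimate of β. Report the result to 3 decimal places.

log p(β | y) = −Σ(yᵢ − βxᵢ)²/(2·2) − β²/(2·1) + const.
Setting the derivative to zero: Σxᵢ(yᵢ − βxᵢ)/2 − β/1 = 0, so β = Σxᵢyᵢ / (Σxᵢ² + σ²/τ²).
Σxᵢyᵢ = 3·9 + 1·3 + 2·1 = 32; Σxᵢ² = 14; σ²/τ² = 2.
β̂_MAP = 32 / (14 + 2) = 32/16 ≈ 2.000.

β̂_MAP = 2.000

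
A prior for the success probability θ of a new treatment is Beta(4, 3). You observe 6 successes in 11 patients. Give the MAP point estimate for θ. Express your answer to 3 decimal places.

Prior: Beta(4, 3).
Data: 6 successes in 11 trials. The binomial likelihood contributes θ^6(1−θ)^5, so the posterior is Beta(4+6, 3+5) = Beta(10, 8).
For Beta(a, b) with a, b > 1 the mode is (a−1)/(a+b−2) = 9/16 ≈ 0.563.

θ̂_MAP = 0.563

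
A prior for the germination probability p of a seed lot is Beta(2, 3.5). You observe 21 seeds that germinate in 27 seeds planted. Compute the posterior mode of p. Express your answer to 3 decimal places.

p̂_MAP = 0.721

Prior: Beta(2, 3.5).
Data: 21 successes in 27 trials. The binomial likelihood contributes p^21(1−p)^6, so the posterior is Beta(2+21, 3.5+6) = Beta(23, 9.5).
For Beta(a, b) with a, b > 1 the mode is (a−1)/(a+b−2) = 22/30.5 ≈ 0.721.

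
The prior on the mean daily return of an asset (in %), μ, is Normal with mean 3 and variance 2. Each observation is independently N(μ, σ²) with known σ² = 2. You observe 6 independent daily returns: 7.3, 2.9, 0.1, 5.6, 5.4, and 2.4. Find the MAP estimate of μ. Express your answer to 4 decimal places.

n = 6; x̄ = (7.3 + 2.9 + 0.1 + 5.6 + 5.4 + 2.4)/6 = 23.7/6 = 3.95.
For a Normal prior and Normal likelihood with known variance, the posterior is Normal; its mode equals its mean, the precision-weighted average.
Prior precision 1/σ₀² = 1/2 = 0.5; data precision n/σ² = 6/2 = 3.
μ̂ = (0.5·3 + 3·3.95) / (0.5 + 3) = 13.35/3.5 = 267/70 ≈ 3.8143.

μ̂_MAP = 3.8143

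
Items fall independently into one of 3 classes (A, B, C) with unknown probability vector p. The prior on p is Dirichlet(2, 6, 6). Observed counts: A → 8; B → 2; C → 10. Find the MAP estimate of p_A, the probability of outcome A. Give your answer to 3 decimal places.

The posterior is Dirichlet(αᵢ + nᵢ) = Dirichlet(10, 8, 16).
For a Dirichlet(a₁,…,a_K) with all aᵢ > 1, the mode has j-th component (aⱼ − 1)/(Σaᵢ − K).
Here Σaᵢ = 34 and K = 3, so p_A = (10 − 1)/(34 − 3) = 9/31 ≈ 0.290.

MAP estimate of p_A = 0.290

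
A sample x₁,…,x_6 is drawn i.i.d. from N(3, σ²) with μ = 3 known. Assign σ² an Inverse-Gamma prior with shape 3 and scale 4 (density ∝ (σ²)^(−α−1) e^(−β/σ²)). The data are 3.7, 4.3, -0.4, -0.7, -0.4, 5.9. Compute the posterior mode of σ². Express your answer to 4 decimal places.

σ̂²_MAP = 3.9571

Sum of squared deviations about the known mean: SS = (3.7−3)² + (4.3−3)² + (-0.4−3)² + (-0.7−3)² + (-0.4−3)² + (5.9−3)² = 47.4.
The Normal likelihood contributes (σ²)^(−n/2) exp(−SS/(2σ²)), so the posterior is Inverse-Gamma(α + n/2, β + SS/2) = Inverse-Gamma(6, 27.7).
The mode of Inverse-Gamma(a, b) is b/(a+1) = 27.7/7 ≈ 3.9571.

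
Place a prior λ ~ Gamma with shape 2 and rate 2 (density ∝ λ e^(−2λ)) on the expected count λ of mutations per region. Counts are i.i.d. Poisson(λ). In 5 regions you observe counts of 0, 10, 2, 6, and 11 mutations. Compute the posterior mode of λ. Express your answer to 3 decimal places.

Σxᵢ = 0+10+2+6+11 = 29, with n = 5.
Posterior ∝ λe^(−2λ) · λ^29e^(−5λ) = λ^30e^(−7λ), i.e. Gamma(shape=31, rate=7).
The mode of a Gamma(a, b) with a ≥ 1 (shape–rate) is (a−1)/b = 30/7 ≈ 4.286.

λ̂_MAP = 4.286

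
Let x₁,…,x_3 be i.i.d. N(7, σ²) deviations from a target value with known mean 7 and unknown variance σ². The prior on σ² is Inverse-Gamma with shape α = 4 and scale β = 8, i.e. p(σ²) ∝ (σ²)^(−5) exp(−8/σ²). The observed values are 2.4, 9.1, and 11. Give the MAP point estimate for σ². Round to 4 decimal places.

Sum of squared deviations about the known mean: SS = (2.4−7)² + (9.1−7)² + (11−7)² = 41.57.
The Normal likelihood contributes (σ²)^(−n/2) exp(−SS/(2σ²)), so the posterior is Inverse-Gamma(α + n/2, β + SS/2) = Inverse-Gamma(5.5, 28.785).
The mode of Inverse-Gamma(a, b) is b/(a+1) = 28.785/6.5 ≈ 4.4285.

σ̂²_MAP = 4.4285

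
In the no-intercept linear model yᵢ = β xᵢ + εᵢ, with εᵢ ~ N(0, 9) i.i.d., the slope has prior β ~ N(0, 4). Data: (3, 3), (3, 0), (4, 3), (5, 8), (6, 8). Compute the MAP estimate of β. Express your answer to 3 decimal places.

β̂_MAP = 1.121

log p(β | y) = −Σ(yᵢ − βxᵢ)²/(2·9) − β²/(2·4) + const.
Setting the derivative to zero: Σxᵢ(yᵢ − βxᵢ)/9 − β/4 = 0, so β = Σxᵢyᵢ / (Σxᵢ² + σ²/τ²).
Σxᵢyᵢ = 3·3 + 3·0 + 4·3 + 5·8 + 6·8 = 109; Σxᵢ² = 95; σ²/τ² = 2.25.
β̂_MAP = 109 / (95 + 2.25) = 109/97.25 ≈ 1.121.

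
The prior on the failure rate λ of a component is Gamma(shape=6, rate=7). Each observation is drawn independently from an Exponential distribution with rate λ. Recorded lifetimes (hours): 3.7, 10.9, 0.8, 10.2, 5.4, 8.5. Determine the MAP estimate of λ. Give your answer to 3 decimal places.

The Exponential(rate=λ) likelihood is ∝ λ^n e^(−λΣtᵢ). Here n = 6 and Σtᵢ = 3.7 + 10.9 + 0.8 + 10.2 + 5.4 + 8.5 = 39.5.
Posterior ∝ λ^5e^(−7λ) · λ^6e^(−39.5λ) = λ^11e^(−46.5λ), i.e. Gamma(12, 46.5).
Mode = (a−1)/b = 11/46.5 ≈ 0.237.

λ̂_MAP = 0.237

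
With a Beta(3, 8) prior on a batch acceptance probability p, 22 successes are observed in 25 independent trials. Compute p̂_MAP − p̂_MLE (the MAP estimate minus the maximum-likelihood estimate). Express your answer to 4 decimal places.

Posterior is Beta(25, 11); MAP = (25−1)/(36−2) = 24/34 ≈ 0.70588.
MLE ignores the prior: p̂_MLE = k/n = 22/25 ≈ 0.88000.
Difference = 24/34 − 22/25 = -74/425 ≈ -0.1741.

MAP − MLE = -0.1741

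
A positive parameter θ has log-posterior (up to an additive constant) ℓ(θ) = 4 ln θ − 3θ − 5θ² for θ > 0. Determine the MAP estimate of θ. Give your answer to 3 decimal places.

θ̂_MAP = 0.500

ℓ'(θ) = 4/θ − 3 − 10θ. Setting this to zero and multiplying by θ: 10θ² + 3θ − 4 = 0.
θ = (−3 + √(3² + 4·10·4)) / (2·10) = (−3 + √169) / 20 = (−3 + 13)/20 = 1/2.
ℓ''(θ) = −4/θ² − 10 < 0, confirming a maximum.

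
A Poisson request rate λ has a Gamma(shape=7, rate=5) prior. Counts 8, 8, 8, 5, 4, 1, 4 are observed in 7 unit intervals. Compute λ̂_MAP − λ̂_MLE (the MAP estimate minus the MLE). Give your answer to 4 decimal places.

Σxᵢ = 38. Posterior is Gamma(45, 12); MAP = (45−1)/12 = 44/12 ≈ 3.66667.
MLE = x̄ = 38/7 ≈ 5.42857.
Difference = 44/12 − 38/7 = -37/21 ≈ -1.7619.

MAP − MLE = -1.7619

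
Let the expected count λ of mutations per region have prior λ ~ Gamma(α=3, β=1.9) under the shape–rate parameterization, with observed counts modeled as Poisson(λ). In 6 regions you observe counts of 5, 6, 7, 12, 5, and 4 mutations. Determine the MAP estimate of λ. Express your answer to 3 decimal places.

Σxᵢ = 5+6+7+12+5+4 = 39, with n = 6.
Posterior ∝ λ^2e^(−1.9λ) · λ^39e^(−6λ) = λ^41e^(−7.9λ), i.e. Gamma(shape=42, rate=7.9).
The mode of a Gamma(a, b) with a ≥ 1 (shape–rate) is (a−1)/b = 41/7.9 ≈ 5.190.

λ̂_MAP = 5.190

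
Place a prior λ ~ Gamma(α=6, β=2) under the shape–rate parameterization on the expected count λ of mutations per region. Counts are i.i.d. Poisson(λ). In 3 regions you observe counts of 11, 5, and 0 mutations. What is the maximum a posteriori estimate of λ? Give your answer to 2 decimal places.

λ̂_MAP = 4.20

Σxᵢ = 11+5+0 = 16, with n = 3.
Posterior ∝ λ^5e^(−2λ) · λ^16e^(−3λ) = λ^21e^(−5λ), i.e. Gamma(shape=22, rate=5).
The mode of a Gamma(a, b) with a ≥ 1 (shape–rate) is (a−1)/b = 21/5 ≈ 4.20.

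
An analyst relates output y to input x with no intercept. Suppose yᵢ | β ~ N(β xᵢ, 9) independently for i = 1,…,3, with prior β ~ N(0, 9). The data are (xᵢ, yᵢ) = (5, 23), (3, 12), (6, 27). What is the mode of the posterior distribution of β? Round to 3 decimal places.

β̂_MAP = 4.408

log p(β | y) = −Σ(yᵢ − βxᵢ)²/(2·9) − β²/(2·9) + const.
Setting the derivative to zero: Σxᵢ(yᵢ − βxᵢ)/9 − β/9 = 0, so β = Σxᵢyᵢ / (Σxᵢ² + σ²/τ²).
Σxᵢyᵢ = 5·23 + 3·12 + 6·27 = 313; Σxᵢ² = 70; σ²/τ² = 1.
β̂_MAP = 313 / (70 + 1) = 313/71 ≈ 4.408.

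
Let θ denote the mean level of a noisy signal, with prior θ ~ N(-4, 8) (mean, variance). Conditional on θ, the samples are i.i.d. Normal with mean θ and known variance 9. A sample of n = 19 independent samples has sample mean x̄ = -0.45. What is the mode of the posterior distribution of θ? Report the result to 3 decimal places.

θ̂_MAP = -0.648

n = 19, x̄ = -0.45.
For a Normal prior and Normal likelihood with known variance, the posterior is Normal; its mode equals its mean, the precision-weighted average.
Prior precision 1/σ₀² = 1/8 = 0.125; data precision n/σ² = 19/9.
θ̂ = (0.125·(-4) + (19/9)·(-0.45)) / (0.125 + 19/9) = (-1.45)/(161/72) = -522/805 ≈ -0.648.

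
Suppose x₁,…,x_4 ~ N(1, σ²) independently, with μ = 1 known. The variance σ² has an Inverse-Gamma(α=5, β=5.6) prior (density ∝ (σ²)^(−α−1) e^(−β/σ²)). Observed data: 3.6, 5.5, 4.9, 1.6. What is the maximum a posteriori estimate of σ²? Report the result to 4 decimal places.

Sum of squared deviations about the known mean: SS = (3.6−1)² + (5.5−1)² + (4.9−1)² + (1.6−1)² = 42.58.
The Normal likelihood contributes (σ²)^(−n/2) exp(−SS/(2σ²)), so the posterior is Inverse-Gamma(α + n/2, β + SS/2) = Inverse-Gamma(7, 26.89).
The mode of Inverse-Gamma(a, b) is b/(a+1) = 26.89/8 ≈ 3.3613.

σ̂²_MAP = 3.3613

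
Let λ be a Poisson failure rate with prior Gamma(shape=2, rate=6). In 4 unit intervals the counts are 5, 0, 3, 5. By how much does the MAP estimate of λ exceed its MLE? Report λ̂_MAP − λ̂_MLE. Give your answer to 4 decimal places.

Σxᵢ = 13. Posterior is Gamma(15, 10); MAP = (15−1)/10 = 14/10 ≈ 1.40000.
MLE = x̄ = 13/4 ≈ 3.25000.
Difference = 14/10 − 13/4 = -37/20 ≈ -1.8500.

MAP − MLE = -1.8500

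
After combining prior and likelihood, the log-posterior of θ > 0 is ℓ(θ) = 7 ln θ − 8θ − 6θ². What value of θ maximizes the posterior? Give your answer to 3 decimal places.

θ̂_MAP = 0.500

ℓ'(θ) = 7/θ − 8 − 12θ. Setting this to zero and multiplying by θ: 12θ² + 8θ − 7 = 0.
θ = (−8 + √(8² + 4·12·7)) / (2·12) = (−8 + √400) / 24 = (−8 + 20)/24 = 1/2.
ℓ''(θ) = −7/θ² − 12 < 0, confirming a maximum.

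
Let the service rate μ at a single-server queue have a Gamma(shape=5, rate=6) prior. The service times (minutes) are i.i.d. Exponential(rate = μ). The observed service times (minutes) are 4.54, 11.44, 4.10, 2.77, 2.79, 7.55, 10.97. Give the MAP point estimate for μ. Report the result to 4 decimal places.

μ̂_MAP = 0.2193

The Exponential(rate=μ) likelihood is ∝ μ^n e^(−μΣtᵢ). Here n = 7 and Σtᵢ = 4.54 + 11.44 + 4.10 + 2.77 + 2.79 + 7.55 + 10.97 = 44.16.
Posterior ∝ μ^4e^(−6μ) · μ^7e^(−44.16μ) = μ^11e^(−50.16μ), i.e. Gamma(12, 50.16).
Mode = (a−1)/b = 11/50.16 ≈ 0.2193.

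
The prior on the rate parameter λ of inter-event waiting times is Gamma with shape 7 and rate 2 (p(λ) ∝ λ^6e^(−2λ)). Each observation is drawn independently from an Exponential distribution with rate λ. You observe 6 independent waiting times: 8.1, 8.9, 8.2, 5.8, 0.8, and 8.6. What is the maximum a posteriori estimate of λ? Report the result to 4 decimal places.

The Exponential(rate=λ) likelihood is ∝ λ^n e^(−λΣtᵢ). Here n = 6 and Σtᵢ = 8.1 + 8.9 + 8.2 + 5.8 + 0.8 + 8.6 = 40.4.
Posterior ∝ λ^6e^(−2λ) · λ^6e^(−40.4λ) = λ^12e^(−42.4λ), i.e. Gamma(13, 42.4).
Mode = (a−1)/b = 12/42.4 ≈ 0.2830.

λ̂_MAP = 0.2830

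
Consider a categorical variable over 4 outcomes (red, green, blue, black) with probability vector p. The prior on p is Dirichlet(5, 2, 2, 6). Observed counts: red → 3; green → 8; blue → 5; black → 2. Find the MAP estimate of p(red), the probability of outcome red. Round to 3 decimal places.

MAP estimate of p(red) = 0.241

The posterior is Dirichlet(αᵢ + nᵢ) = Dirichlet(8, 10, 7, 8).
For a Dirichlet(a₁,…,a_K) with all aᵢ > 1, the mode has j-th component (aⱼ − 1)/(Σaᵢ − K).
Here Σaᵢ = 33 and K = 4, so p(red) = (8 − 1)/(33 − 4) = 7/29 ≈ 0.241.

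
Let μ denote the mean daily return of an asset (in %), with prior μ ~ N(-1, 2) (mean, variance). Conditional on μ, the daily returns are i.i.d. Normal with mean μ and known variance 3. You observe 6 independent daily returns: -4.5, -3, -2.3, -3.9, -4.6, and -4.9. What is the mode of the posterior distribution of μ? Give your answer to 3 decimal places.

μ̂_MAP = -3.293

n = 6; x̄ = ((-4.5) + (-3) + (-2.3) + (-3.9) + (-4.6) + (-4.9))/6 = -23.2/6 = -58/15 ≈ -3.8667.
For a Normal prior and Normal likelihood with known variance, the posterior is Normal; its mode equals its mean, the precision-weighted average.
Prior precision 1/σ₀² = 1/2 = 0.5; data precision n/σ² = 6/3 = 2.
μ̂ = (0.5·(-1) + 2·(-58/15)) / (0.5 + 2) = (-247/30)/2.5 = -247/75 ≈ -3.293.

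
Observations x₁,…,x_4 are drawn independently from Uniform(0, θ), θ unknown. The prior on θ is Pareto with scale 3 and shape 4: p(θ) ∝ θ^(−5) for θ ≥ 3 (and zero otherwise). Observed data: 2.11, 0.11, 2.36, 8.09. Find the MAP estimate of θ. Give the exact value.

θ̂_MAP = 8.09

The Uniform(0, θ) likelihood is θ^(−n) for θ ≥ max(xᵢ), zero otherwise. Here max(xᵢ) = 8.09.
Posterior ∝ θ^(−5) · θ^(−4) = θ^(−9) on θ ≥ max(3, 8.09) = 8.09.
This density is strictly decreasing in θ, so the posterior mode lies at the lower boundary of the support.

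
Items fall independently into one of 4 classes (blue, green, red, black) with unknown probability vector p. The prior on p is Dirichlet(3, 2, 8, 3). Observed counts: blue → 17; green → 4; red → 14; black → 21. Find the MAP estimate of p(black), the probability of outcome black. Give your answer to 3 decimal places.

The posterior is Dirichlet(αᵢ + nᵢ) = Dirichlet(20, 6, 22, 24).
For a Dirichlet(a₁,…,a_K) with all aᵢ > 1, the mode has j-th component (aⱼ − 1)/(Σaᵢ − K).
Here Σaᵢ = 72 and K = 4, so p(black) = (24 − 1)/(72 − 4) = 23/68 ≈ 0.338.

MAP estimate of p(black) = 0.338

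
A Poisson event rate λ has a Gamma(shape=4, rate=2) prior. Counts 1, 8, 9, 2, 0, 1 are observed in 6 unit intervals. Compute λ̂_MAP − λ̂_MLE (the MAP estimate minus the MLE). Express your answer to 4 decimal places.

MAP − MLE = -0.5000

Σxᵢ = 21. Posterior is Gamma(25, 8); MAP = (25−1)/8 = 24/8 ≈ 3.00000.
MLE = x̄ = 21/6 ≈ 3.50000.
Difference = 24/8 − 21/6 = -1/2 ≈ -0.5000.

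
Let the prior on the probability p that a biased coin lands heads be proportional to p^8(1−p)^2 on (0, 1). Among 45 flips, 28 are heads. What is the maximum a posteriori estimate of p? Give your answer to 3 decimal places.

p̂_MAP = 0.655

The prior density ∝ p^8(1−p)^2 is the kernel of Beta(9, 3).
Data: 28 successes in 45 trials. The binomial likelihood contributes p^28(1−p)^17, so the posterior is Beta(9+28, 3+17) = Beta(37, 20).
For Beta(a, b) with a, b > 1 the mode is (a−1)/(a+b−2) = 36/55 ≈ 0.655.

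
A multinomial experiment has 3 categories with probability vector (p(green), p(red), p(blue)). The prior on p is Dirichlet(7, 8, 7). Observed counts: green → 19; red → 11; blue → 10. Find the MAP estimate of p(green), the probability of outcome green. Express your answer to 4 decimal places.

MAP estimate of p(green) = 0.4237

The posterior is Dirichlet(αᵢ + nᵢ) = Dirichlet(26, 19, 17).
For a Dirichlet(a₁,…,a_K) with all aᵢ > 1, the mode has j-th component (aⱼ − 1)/(Σaᵢ − K).
Here Σaᵢ = 62 and K = 3, so p(green) = (26 − 1)/(62 − 3) = 25/59 ≈ 0.4237.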